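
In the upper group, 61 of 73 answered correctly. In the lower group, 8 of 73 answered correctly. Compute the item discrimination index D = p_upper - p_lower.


p_upper = 61/73 = 0.8356
p_lower = 8/73 = 0.1096
D = 0.8356 - 0.1096 = 0.726

0.726


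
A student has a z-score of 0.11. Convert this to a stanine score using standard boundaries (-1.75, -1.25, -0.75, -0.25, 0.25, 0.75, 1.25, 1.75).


Stanine boundaries: [-1.75, -1.25, -0.75, -0.25, 0.25, 0.75, 1.25, 1.75]
z = 0.11
Check each boundary:
  z >= -1.75 -> could be stanine 2
  z >= -1.25 -> could be stanine 3
  z >= -0.75 -> could be stanine 4
  z >= -0.25 -> could be stanine 5
  z < 0.25
  z < 0.75
  z < 1.25
  z < 1.75
Highest qualifying boundary gives stanine = 5

5


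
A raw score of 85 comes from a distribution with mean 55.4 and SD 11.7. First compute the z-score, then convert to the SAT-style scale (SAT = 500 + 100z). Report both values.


z = (X - mean) / SD = (85 - 55.4) / 11.7
z = 29.6 / 11.7
z = 2.5299
SAT-scale = SAT = 500 + 100z
Carry z at full precision (z = 29.6 / 11.7) into the conversion:
SAT-scale = 500 + 100 * (29.6 / 11.7) = 500 + 2960 / 11.7
SAT-scale = 500 + 252.9915
SAT-scale = 752.9915

752.9915


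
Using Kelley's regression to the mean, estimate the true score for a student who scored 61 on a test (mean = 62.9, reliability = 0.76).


T_est = rxx * X + (1 - rxx) * mean
T_est = 0.76 * 61 + 0.24 * 62.9
T_est = 46.36 + 15.096
T_est = 61.456

61.456


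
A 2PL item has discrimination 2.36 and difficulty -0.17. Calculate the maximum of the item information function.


For 2PL, max info at theta = b = -0.17
I_max = a^2 / 4 = 2.36^2 / 4
= 5.5696 / 4
I_max = 1.3924

1.3924


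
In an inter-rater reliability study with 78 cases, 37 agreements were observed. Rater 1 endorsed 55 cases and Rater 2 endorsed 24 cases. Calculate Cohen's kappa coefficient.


P_o = 37/78 = 0.474359
P_e = (55*24 + 23*54) / 6084 = 0.421105
kappa = (P_o - P_e) / (1 - P_e)
kappa = (0.474359 - 0.421105) / (1 - 0.421105)
kappa = 0.092

0.092


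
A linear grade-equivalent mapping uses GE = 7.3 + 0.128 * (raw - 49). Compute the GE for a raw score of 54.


raw - median = 54 - 49 = 5
slope * diff = 0.128 * 5 = 0.64
GE = 7.3 + 0.64
GE = 7.94

7.94


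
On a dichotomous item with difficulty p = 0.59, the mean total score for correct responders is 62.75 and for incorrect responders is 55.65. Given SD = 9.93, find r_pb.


q = 1 - p = 0.41
rpb = ((M1 - M0) / SD) * sqrt(p * q)
rpb = ((62.75 - 55.65) / 9.93) * sqrt(0.59 * 0.41)
rpb = 0.3517

0.3517


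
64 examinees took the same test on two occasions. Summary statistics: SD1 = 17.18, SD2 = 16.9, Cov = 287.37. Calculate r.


r = cov(X,Y) / (SD_X * SD_Y)
r = 287.37 / (17.18 * 16.9)
r = 287.37 / 290.342
r = 0.9898

0.9898


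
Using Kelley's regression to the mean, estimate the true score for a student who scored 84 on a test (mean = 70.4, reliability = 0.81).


T_est = rxx * X + (1 - rxx) * mean
T_est = 0.81 * 84 + 0.19 * 70.4
T_est = 68.04 + 13.376
T_est = 81.416

81.416


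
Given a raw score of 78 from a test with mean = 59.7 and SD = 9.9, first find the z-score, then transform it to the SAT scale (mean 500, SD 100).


z = (X - mean) / SD = (78 - 59.7) / 9.9
z = 18.3 / 9.9
z = 1.8485
SAT-scale = SAT = 500 + 100z
Carry z at full precision (z = 18.3 / 9.9) into the conversion:
SAT-scale = 500 + 100 * (18.3 / 9.9) = 500 + 1830 / 9.9
SAT-scale = 500 + 184.8485
SAT-scale = 684.8485

684.8485


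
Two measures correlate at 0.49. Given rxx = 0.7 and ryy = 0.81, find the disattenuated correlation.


r_corrected = rxy / sqrt(rxx * ryy)
= 0.49 / sqrt(0.7 * 0.81)
= 0.49 / sqrt(0.567)
= 0.49 / 0.752994
r_corrected = 0.6507

0.6507


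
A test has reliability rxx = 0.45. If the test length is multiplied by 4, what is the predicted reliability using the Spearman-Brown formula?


r_new = (n * rxx) / (1 + (n-1) * rxx)
r_new = (4 * 0.45) / (1 + 3 * 0.45)
r_new = 1.8 / 2.35
r_new = 0.766

0.766


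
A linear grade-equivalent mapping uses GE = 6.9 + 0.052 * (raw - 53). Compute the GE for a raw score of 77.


raw - median = 77 - 53 = 24
slope * diff = 0.052 * 24 = 1.248
GE = 6.9 + 1.248
GE = 8.148

8.148


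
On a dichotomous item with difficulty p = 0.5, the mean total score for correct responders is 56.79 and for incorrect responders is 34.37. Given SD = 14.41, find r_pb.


q = 1 - p = 0.5
rpb = ((M1 - M0) / SD) * sqrt(p * q)
rpb = ((56.79 - 34.37) / 14.41) * sqrt(0.5 * 0.5)
rpb = 0.7779

0.7779


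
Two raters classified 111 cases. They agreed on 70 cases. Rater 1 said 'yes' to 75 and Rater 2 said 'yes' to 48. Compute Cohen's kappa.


P_o = 70/111 = 0.630631
P_e = (75*48 + 36*63) / 12321 = 0.47626
kappa = (P_o - P_e) / (1 - P_e)
kappa = (0.630631 - 0.47626) / (1 - 0.47626)
kappa = 0.2947

0.2947


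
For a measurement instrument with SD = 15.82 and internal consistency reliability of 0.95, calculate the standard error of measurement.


SEM = SD * sqrt(1 - rxx)
SEM = 15.82 * sqrt(1 - 0.95)
SEM = 15.82 * sqrt(0.05) = 15.82 * 0.223607
SEM = 3.5375

3.5375


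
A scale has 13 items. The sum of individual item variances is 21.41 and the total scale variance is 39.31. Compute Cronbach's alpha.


alpha = (k/(k-1)) * (1 - sum(si^2)/s_total^2)
= (13/12) * (1 - 21.41/39.31)
alpha = 0.4933

0.4933


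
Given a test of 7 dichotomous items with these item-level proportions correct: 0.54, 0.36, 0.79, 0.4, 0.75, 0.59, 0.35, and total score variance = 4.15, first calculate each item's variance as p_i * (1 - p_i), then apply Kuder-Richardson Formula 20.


For each item, compute p_i * q_i:
  Item 1: 0.54 * 0.46 = 0.2484
  Item 2: 0.36 * 0.64 = 0.2304
  Item 3: 0.79 * 0.21 = 0.1659
  Item 4: 0.4 * 0.6 = 0.24
  Item 5: 0.75 * 0.25 = 0.1875
  Item 6: 0.59 * 0.41 = 0.2419
  Item 7: 0.35 * 0.65 = 0.2275
Sum(p_i * q_i) = 0.2484 + 0.2304 + 0.1659 + 0.24 + 0.1875 + 0.2419 + 0.2275 = 1.5416
KR-20 = (k/(k-1)) * (1 - Sum(p_i*q_i) / Var_total)
= (7/6) * (1 - 1.5416/4.15)
= 1.1667 * 0.6285
KR-20 = 0.7333

0.7333


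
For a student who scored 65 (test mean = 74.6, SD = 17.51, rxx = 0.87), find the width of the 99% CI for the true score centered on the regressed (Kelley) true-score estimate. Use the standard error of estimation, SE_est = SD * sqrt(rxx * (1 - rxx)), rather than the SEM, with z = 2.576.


True score estimate = 0.87*65 + 0.13*74.6 = 66.248
SE_est = SD * sqrt(rxx * (1 - rxx)) = 17.51 * sqrt(0.87 * 0.13) = 17.51 * sqrt(0.1131) = 5.888673
CI = T_est +/- z * SE_est, so width = 2 * z * SE_est = 2 * 2.576 * 5.888673
Width = 30.3384

30.3384


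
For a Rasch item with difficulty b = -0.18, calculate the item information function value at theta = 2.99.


P = 1/(1+exp(-(2.99--0.18))) = 0.9597
I = P*(1-P) = 0.9597 * 0.0403
I = 0.0387

0.0387


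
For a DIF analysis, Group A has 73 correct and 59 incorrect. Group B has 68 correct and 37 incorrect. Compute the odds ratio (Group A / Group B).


Odds_A = 73/59 = 1.2373
Odds_B = 68/37 = 1.8378
OR = Odds_A / Odds_B = 1.2373 / 1.8378
Exactly, OR = (73 * 37) / (59 * 68) = 2701 / 4012
OR = 0.6732

0.6732


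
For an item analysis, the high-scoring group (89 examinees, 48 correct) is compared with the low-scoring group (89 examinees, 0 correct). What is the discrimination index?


p_upper = 48/89 = 0.5393
p_lower = 0/89 = 0.0
D = 0.5393 - 0.0 = 0.5393

0.5393


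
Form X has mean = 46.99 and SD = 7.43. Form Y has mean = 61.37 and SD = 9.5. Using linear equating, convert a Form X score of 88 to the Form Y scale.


slope = SD_Y / SD_X = 9.5 / 7.43 ~ 1.2786
intercept = mean_Y - slope * mean_X = 61.37 - (9.5 / 7.43) * 46.99 ~ 1.2886
Y = slope * X + intercept. To avoid rounding drift from the rounded slope/intercept, evaluate the equivalent form Y = mean_Y + SD_Y * (X - mean_X) / SD_X at full precision:
Y = 61.37 + 9.5 * (88 - 46.99) / 7.43
Y = 61.37 + 9.5 * 41.01 / 7.43
Y = 61.37 + 389.595 / 7.43
Y = 61.37 + 52.4354
Y = 113.8054

113.8054


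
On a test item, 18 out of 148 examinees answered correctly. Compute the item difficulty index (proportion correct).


Item difficulty p = number correct / total examinees
p = 18 / 148
p = 0.1216

0.1216


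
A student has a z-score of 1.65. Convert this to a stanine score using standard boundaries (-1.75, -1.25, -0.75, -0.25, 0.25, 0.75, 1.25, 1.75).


Stanine boundaries: [-1.75, -1.25, -0.75, -0.25, 0.25, 0.75, 1.25, 1.75]
z = 1.65
Check each boundary:
  z >= -1.75 -> could be stanine 2
  z >= -1.25 -> could be stanine 3
  z >= -0.75 -> could be stanine 4
  z >= -0.25 -> could be stanine 5
  z >= 0.25 -> could be stanine 6
  z >= 0.75 -> could be stanine 7
  z >= 1.25 -> could be stanine 8
  z < 1.75
Highest qualifying boundary gives stanine = 8

8


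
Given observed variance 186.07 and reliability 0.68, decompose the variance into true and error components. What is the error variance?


var_true = rxx * var_obs = 0.68 * 186.07 = 126.5276
var_error = var_obs - var_true
var_error = 186.07 - 126.5276
var_error = 59.5424

59.5424


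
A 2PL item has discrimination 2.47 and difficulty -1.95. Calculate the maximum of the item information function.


For 2PL, max info at theta = b = -1.95
I_max = a^2 / 4 = 2.47^2 / 4
= 6.1009 / 4
I_max = 1.5252

1.5252


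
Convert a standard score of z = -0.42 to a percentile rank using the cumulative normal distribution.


CDF(z) = 0.5 * (1 + erf(z/sqrt(2)))
erf(-0.297) = -0.3255
CDF = 0.3372
Percentile rank = 0.3372 * 100 = 33.72

33.72


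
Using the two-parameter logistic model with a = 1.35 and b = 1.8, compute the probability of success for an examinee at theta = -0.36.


a*(theta - b) = 1.35 * (-0.36 - 1.8) = -2.916
exp(--2.916) = 18.4673
P = 1 / (1 + 18.4673)
P = 0.0514

0.0514


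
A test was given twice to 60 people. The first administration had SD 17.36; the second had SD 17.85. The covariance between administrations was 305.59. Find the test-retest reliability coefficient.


r = cov(X,Y) / (SD_X * SD_Y)
r = 305.59 / (17.36 * 17.85)
r = 305.59 / 309.876
r = 0.9862

0.9862


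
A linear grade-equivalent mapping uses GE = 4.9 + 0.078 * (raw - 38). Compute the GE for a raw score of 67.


raw - median = 67 - 38 = 29
slope * diff = 0.078 * 29 = 2.262
GE = 4.9 + 2.262
GE = 7.162

7.162


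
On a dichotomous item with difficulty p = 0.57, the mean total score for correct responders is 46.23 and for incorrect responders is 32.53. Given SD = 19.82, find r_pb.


q = 1 - p = 0.43
rpb = ((M1 - M0) / SD) * sqrt(p * q)
rpb = ((46.23 - 32.53) / 19.82) * sqrt(0.57 * 0.43)
rpb = 0.3422

0.3422


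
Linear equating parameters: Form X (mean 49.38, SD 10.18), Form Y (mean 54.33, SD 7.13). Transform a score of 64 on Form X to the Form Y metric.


slope = SD_Y / SD_X = 7.13 / 10.18 ~ 0.7004
intercept = mean_Y - slope * mean_X = 54.33 - (7.13 / 10.18) * 49.38 ~ 19.7446
Y = slope * X + intercept. To avoid rounding drift from the rounded slope/intercept, evaluate the equivalent form Y = mean_Y + SD_Y * (X - mean_X) / SD_X at full precision:
Y = 54.33 + 7.13 * (64 - 49.38) / 10.18
Y = 54.33 + 7.13 * 14.62 / 10.18
Y = 54.33 + 104.2406 / 10.18
Y = 54.33 + 10.2397
Y = 64.5697

64.5697


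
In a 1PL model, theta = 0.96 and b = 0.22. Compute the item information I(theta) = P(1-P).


P = 1/(1+exp(-(0.96-0.22))) = 0.677
I = P*(1-P) = 0.677 * 0.323
I = 0.2187

0.2187


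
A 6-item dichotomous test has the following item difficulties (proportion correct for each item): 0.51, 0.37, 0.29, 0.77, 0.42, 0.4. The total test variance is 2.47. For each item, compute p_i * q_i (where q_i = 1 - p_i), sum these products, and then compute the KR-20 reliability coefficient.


For each item, compute p_i * q_i:
  Item 1: 0.51 * 0.49 = 0.2499
  Item 2: 0.37 * 0.63 = 0.2331
  Item 3: 0.29 * 0.71 = 0.2059
  Item 4: 0.77 * 0.23 = 0.1771
  Item 5: 0.42 * 0.58 = 0.2436
  Item 6: 0.4 * 0.6 = 0.24
Sum(p_i * q_i) = 0.2499 + 0.2331 + 0.2059 + 0.1771 + 0.2436 + 0.24 = 1.3496
KR-20 = (k/(k-1)) * (1 - Sum(p_i*q_i) / Var_total)
= (6/5) * (1 - 1.3496/2.47)
= 1.2 * 0.4536
KR-20 = 0.5443

0.5443


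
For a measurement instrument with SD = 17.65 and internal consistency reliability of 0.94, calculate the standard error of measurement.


SEM = SD * sqrt(1 - rxx)
SEM = 17.65 * sqrt(1 - 0.94)
SEM = 17.65 * sqrt(0.06) = 17.65 * 0.244949
SEM = 4.3233

4.3233


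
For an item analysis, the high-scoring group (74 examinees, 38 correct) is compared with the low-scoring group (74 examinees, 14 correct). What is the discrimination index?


p_upper = 38/74 = 0.5135
p_lower = 14/74 = 0.1892
D = 0.5135 - 0.1892 = 0.3243

0.3243


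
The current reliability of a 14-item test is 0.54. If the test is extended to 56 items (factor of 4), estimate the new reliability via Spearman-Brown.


r_new = (n * rxx) / (1 + (n-1) * rxx)
r_new = (4 * 0.54) / (1 + 3 * 0.54)
r_new = 2.16 / 2.62
r_new = 0.8244

0.8244


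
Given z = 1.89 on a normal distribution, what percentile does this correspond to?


CDF(z) = 0.5 * (1 + erf(z/sqrt(2)))
erf(1.3364) = 0.9412
CDF = 0.9706
Percentile rank = 0.9706 * 100 = 97.06

97.06


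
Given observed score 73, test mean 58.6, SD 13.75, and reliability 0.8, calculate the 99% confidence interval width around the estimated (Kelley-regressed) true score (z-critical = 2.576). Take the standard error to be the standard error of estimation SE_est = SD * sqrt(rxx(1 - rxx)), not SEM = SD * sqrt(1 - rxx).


True score estimate = 0.8*73 + 0.2*58.6 = 70.12
SE_est = SD * sqrt(rxx * (1 - rxx)) = 13.75 * sqrt(0.8 * 0.2) = 13.75 * sqrt(0.16) = 5.5
CI = T_est +/- z * SE_est, so width = 2 * z * SE_est = 2 * 2.576 * 5.5
Width = 28.336

28.336


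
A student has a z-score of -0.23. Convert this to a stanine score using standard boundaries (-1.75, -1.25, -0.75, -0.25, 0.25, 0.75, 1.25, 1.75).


Stanine boundaries: [-1.75, -1.25, -0.75, -0.25, 0.25, 0.75, 1.25, 1.75]
z = -0.23
Check each boundary:
  z >= -1.75 -> could be stanine 2
  z >= -1.25 -> could be stanine 3
  z >= -0.75 -> could be stanine 4
  z >= -0.25 -> could be stanine 5
  z < 0.25
  z < 0.75
  z < 1.25
  z < 1.75
Highest qualifying boundary gives stanine = 5

5


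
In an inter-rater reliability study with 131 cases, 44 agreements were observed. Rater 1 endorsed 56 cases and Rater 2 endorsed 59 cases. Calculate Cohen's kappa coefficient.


P_o = 44/131 = 0.335878
P_e = (56*59 + 75*72) / 17161 = 0.507197
kappa = (P_o - P_e) / (1 - P_e)
kappa = (0.335878 - 0.507197) / (1 - 0.507197)
kappa = -0.3476

-0.3476


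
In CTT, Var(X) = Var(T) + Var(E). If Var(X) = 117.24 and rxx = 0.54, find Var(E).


var_true = rxx * var_obs = 0.54 * 117.24 = 63.3096
var_error = var_obs - var_true
var_error = 117.24 - 63.3096
var_error = 53.9304

53.9304


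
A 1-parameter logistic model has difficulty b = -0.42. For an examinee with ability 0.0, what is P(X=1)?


theta - b = 0.0 - -0.42 = 0.42
exp(-(theta - b)) = exp(-0.42) = 0.657
P = 1 / (1 + 0.657)
P = 0.6035

0.6035


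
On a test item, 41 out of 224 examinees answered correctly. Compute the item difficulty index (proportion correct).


Item difficulty p = number correct / total examinees
p = 41 / 224
p = 0.183

0.183


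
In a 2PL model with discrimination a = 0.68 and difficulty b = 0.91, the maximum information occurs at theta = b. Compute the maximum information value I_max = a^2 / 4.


For 2PL, max info at theta = b = 0.91
I_max = a^2 / 4 = 0.68^2 / 4
= 0.4624 / 4
I_max = 0.1156

0.1156


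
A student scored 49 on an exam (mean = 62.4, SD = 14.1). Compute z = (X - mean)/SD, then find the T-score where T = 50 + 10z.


z = (X - mean) / SD = (49 - 62.4) / 14.1
z = -13.4 / 14.1
z = -0.9504
T-score = T = 50 + 10z
Carry z at full precision (z = -13.4 / 14.1) into the conversion:
T-score = 50 + 10 * (-13.4 / 14.1) = 50 + -134 / 14.1
T-score = 50 + -9.5035
T-score = 40.4965

40.4965


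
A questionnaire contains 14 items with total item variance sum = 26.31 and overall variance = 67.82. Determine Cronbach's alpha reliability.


alpha = (k/(k-1)) * (1 - sum(si^2)/s_total^2)
= (14/13) * (1 - 26.31/67.82)
alpha = 0.6591

0.6591


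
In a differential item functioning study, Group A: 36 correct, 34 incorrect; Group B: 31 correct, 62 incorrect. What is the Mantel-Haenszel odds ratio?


Odds_A = 36/34 = 1.0588
Odds_B = 31/62 = 0.5
OR = Odds_A / Odds_B = 1.0588 / 0.5
Exactly, OR = (36 * 62) / (34 * 31) = 2232 / 1054
OR = 2.1176

2.1176


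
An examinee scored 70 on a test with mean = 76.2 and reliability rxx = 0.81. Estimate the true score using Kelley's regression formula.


T_est = rxx * X + (1 - rxx) * mean
T_est = 0.81 * 70 + 0.19 * 76.2
T_est = 56.7 + 14.478
T_est = 71.178

71.178


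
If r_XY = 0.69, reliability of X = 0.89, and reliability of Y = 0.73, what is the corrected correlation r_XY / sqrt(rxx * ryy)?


r_corrected = rxy / sqrt(rxx * ryy)
= 0.69 / sqrt(0.89 * 0.73)
= 0.69 / sqrt(0.6497)
= 0.69 / 0.80604
r_corrected = 0.856

0.856


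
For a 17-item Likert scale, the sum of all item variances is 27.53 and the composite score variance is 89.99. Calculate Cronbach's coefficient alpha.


alpha = (k/(k-1)) * (1 - sum(si^2)/s_total^2)
= (17/16) * (1 - 27.53/89.99)
alpha = 0.7375

0.7375


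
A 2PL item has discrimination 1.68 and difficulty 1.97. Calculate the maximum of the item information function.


For 2PL, max info at theta = b = 1.97
I_max = a^2 / 4 = 1.68^2 / 4
= 2.8224 / 4
I_max = 0.7056

0.7056


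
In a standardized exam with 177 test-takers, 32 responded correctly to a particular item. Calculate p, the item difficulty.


Item difficulty p = number correct / total examinees
p = 32 / 177
p = 0.1808

0.1808


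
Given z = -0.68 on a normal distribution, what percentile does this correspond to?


CDF(z) = 0.5 * (1 + erf(z/sqrt(2)))
erf(-0.4808) = -0.5035
CDF = 0.2483
Percentile rank = 0.2483 * 100 = 24.83

24.83


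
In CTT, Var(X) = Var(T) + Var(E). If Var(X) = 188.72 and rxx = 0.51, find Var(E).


var_true = rxx * var_obs = 0.51 * 188.72 = 96.2472
var_error = var_obs - var_true
var_error = 188.72 - 96.2472
var_error = 92.4728

92.4728


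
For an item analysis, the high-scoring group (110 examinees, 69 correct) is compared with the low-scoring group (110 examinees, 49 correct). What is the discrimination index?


p_upper = 69/110 = 0.6273
p_lower = 49/110 = 0.4455
D = 0.6273 - 0.4455 = 0.1818

0.1818


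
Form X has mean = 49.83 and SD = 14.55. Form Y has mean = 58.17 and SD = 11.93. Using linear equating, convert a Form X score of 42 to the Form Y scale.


slope = SD_Y / SD_X = 11.93 / 14.55 ~ 0.8199
intercept = mean_Y - slope * mean_X = 58.17 - (11.93 / 14.55) * 49.83 ~ 17.3128
Y = slope * X + intercept. To avoid rounding drift from the rounded slope/intercept, evaluate the equivalent form Y = mean_Y + SD_Y * (X - mean_X) / SD_X at full precision:
Y = 58.17 + 11.93 * (42 - 49.83) / 14.55
Y = 58.17 - 11.93 * 7.83 / 14.55
Y = 58.17 - 93.4119 / 14.55
Y = 58.17 - 6.4201
Y = 51.7499

51.7499


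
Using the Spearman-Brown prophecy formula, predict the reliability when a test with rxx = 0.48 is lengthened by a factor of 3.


r_new = (n * rxx) / (1 + (n-1) * rxx)
r_new = (3 * 0.48) / (1 + 2 * 0.48)
r_new = 1.44 / 1.96
r_new = 0.7347

0.7347


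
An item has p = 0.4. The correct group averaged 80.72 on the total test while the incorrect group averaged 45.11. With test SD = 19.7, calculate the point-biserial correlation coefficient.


q = 1 - p = 0.6
rpb = ((M1 - M0) / SD) * sqrt(p * q)
rpb = ((80.72 - 45.11) / 19.7) * sqrt(0.4 * 0.6)
rpb = 0.8855

0.8855


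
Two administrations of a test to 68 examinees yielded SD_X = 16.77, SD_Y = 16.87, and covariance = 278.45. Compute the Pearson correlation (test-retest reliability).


r = cov(X,Y) / (SD_X * SD_Y)
r = 278.45 / (16.77 * 16.87)
r = 278.45 / 282.9099
r = 0.9842

0.9842


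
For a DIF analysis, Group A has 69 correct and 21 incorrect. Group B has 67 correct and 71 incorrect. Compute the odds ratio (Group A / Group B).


Odds_A = 69/21 = 3.2857
Odds_B = 67/71 = 0.9437
OR = Odds_A / Odds_B = 3.2857 / 0.9437
Exactly, OR = (69 * 71) / (21 * 67) = 4899 / 1407
OR = 3.4819

3.4819


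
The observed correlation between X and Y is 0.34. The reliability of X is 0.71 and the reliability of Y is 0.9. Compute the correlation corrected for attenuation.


r_corrected = rxy / sqrt(rxx * ryy)
= 0.34 / sqrt(0.71 * 0.9)
= 0.34 / sqrt(0.639)
= 0.34 / 0.799375
r_corrected = 0.4253

0.4253


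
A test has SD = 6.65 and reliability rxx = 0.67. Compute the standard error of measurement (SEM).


SEM = SD * sqrt(1 - rxx)
SEM = 6.65 * sqrt(1 - 0.67)
SEM = 6.65 * sqrt(0.33) = 6.65 * 0.574456
SEM = 3.8201

3.8201


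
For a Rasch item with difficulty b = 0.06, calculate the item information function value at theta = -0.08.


P = 1/(1+exp(-(-0.08-0.06))) = 0.4651
I = P*(1-P) = 0.4651 * 0.5349
I = 0.2488

0.2488


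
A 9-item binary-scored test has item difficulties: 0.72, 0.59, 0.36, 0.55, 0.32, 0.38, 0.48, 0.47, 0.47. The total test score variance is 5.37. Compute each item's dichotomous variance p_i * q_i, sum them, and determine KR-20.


For each item, compute p_i * q_i:
  Item 1: 0.72 * 0.28 = 0.2016
  Item 2: 0.59 * 0.41 = 0.2419
  Item 3: 0.36 * 0.64 = 0.2304
  Item 4: 0.55 * 0.45 = 0.2475
  Item 5: 0.32 * 0.68 = 0.2176
  Item 6: 0.38 * 0.62 = 0.2356
  Item 7: 0.48 * 0.52 = 0.2496
  Item 8: 0.47 * 0.53 = 0.2491
  Item 9: 0.47 * 0.53 = 0.2491
Sum(p_i * q_i) = 0.2016 + 0.2419 + 0.2304 + 0.2475 + 0.2176 + 0.2356 + 0.2496 + 0.2491 + 0.2491 = 2.1224
KR-20 = (k/(k-1)) * (1 - Sum(p_i*q_i) / Var_total)
= (9/8) * (1 - 2.1224/5.37)
= 1.125 * 0.6048
KR-20 = 0.6804

0.6804


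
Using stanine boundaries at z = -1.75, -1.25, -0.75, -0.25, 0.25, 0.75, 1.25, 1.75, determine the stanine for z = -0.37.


Stanine boundaries: [-1.75, -1.25, -0.75, -0.25, 0.25, 0.75, 1.25, 1.75]
z = -0.37
Check each boundary:
  z >= -1.75 -> could be stanine 2
  z >= -1.25 -> could be stanine 3
  z >= -0.75 -> could be stanine 4
  z < -0.25
  z < 0.25
  z < 0.75
  z < 1.25
  z < 1.75
Highest qualifying boundary gives stanine = 4

4


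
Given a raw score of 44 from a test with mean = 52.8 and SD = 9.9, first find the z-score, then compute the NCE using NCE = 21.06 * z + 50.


z = (X - mean) / SD = (44 - 52.8) / 9.9
z = -8.8 / 9.9
z = -0.8889
NCE = NCE = 21.06z + 50
Carry z at full precision (z = -8.8 / 9.9) into the conversion:
NCE = 21.06 * (-8.8 / 9.9) + 50 = -185.328 / 9.9 + 50
NCE = -18.72 + 50
NCE = 31.28

31.28


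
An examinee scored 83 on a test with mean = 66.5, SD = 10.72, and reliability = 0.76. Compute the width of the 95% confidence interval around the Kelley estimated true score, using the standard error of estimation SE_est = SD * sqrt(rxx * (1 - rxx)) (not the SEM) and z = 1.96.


True score estimate = 0.76*83 + 0.24*66.5 = 79.04
SE_est = SD * sqrt(rxx * (1 - rxx)) = 10.72 * sqrt(0.76 * 0.24) = 10.72 * sqrt(0.1824) = 4.578331
CI = T_est +/- z * SE_est, so width = 2 * z * SE_est = 2 * 1.96 * 4.578331
Width = 17.9471

17.9471


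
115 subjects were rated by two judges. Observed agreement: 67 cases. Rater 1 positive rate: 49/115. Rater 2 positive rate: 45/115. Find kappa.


P_o = 67/115 = 0.582609
P_e = (49*45 + 66*70) / 13225 = 0.516068
kappa = (P_o - P_e) / (1 - P_e)
kappa = (0.582609 - 0.516068) / (1 - 0.516068)
kappa = 0.1375

0.1375


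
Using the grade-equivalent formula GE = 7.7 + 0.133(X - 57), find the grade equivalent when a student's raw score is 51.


raw - median = 51 - 57 = -6
slope * diff = 0.133 * -6 = -0.798
GE = 7.7 + -0.798
GE = 6.902

6.902


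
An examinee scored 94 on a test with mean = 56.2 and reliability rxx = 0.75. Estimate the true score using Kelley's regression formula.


T_est = rxx * X + (1 - rxx) * mean
T_est = 0.75 * 94 + 0.25 * 56.2
T_est = 70.5 + 14.05
T_est = 84.55

84.55


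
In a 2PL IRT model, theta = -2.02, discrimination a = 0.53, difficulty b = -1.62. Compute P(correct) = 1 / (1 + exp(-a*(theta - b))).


a*(theta - b) = 0.53 * (-2.02 - -1.62) = -0.212
exp(--0.212) = 1.2361
P = 1 / (1 + 1.2361)
P = 0.4472

0.4472


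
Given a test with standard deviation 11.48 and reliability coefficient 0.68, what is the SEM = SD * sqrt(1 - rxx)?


SEM = SD * sqrt(1 - rxx)
SEM = 11.48 * sqrt(1 - 0.68)
SEM = 11.48 * sqrt(0.32) = 11.48 * 0.565685
SEM = 6.4941

6.4941


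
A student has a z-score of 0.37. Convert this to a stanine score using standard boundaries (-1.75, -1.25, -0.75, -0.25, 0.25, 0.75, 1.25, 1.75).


Stanine boundaries: [-1.75, -1.25, -0.75, -0.25, 0.25, 0.75, 1.25, 1.75]
z = 0.37
Check each boundary:
  z >= -1.75 -> could be stanine 2
  z >= -1.25 -> could be stanine 3
  z >= -0.75 -> could be stanine 4
  z >= -0.25 -> could be stanine 5
  z >= 0.25 -> could be stanine 6
  z < 0.75
  z < 1.25
  z < 1.75
Highest qualifying boundary gives stanine = 6

6


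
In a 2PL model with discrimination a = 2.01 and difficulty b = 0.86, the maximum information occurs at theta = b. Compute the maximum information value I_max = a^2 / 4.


For 2PL, max info at theta = b = 0.86
I_max = a^2 / 4 = 2.01^2 / 4
= 4.0401 / 4
I_max = 1.01

1.01


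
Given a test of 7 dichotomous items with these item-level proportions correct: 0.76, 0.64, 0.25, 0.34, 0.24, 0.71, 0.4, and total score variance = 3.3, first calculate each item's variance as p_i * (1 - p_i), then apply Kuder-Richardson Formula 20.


For each item, compute p_i * q_i:
  Item 1: 0.76 * 0.24 = 0.1824
  Item 2: 0.64 * 0.36 = 0.2304
  Item 3: 0.25 * 0.75 = 0.1875
  Item 4: 0.34 * 0.66 = 0.2244
  Item 5: 0.24 * 0.76 = 0.1824
  Item 6: 0.71 * 0.29 = 0.2059
  Item 7: 0.4 * 0.6 = 0.24
Sum(p_i * q_i) = 0.1824 + 0.2304 + 0.1875 + 0.2244 + 0.1824 + 0.2059 + 0.24 = 1.453
KR-20 = (k/(k-1)) * (1 - Sum(p_i*q_i) / Var_total)
= (7/6) * (1 - 1.453/3.3)
= 1.1667 * 0.5597
KR-20 = 0.653

0.653


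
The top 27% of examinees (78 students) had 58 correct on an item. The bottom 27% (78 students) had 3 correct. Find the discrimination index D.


p_upper = 58/78 = 0.7436
p_lower = 3/78 = 0.0385
D = 0.7436 - 0.0385 = 0.7051

0.7051


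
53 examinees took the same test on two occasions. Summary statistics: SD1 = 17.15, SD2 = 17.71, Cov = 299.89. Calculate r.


r = cov(X,Y) / (SD_X * SD_Y)
r = 299.89 / (17.15 * 17.71)
r = 299.89 / 303.7265
r = 0.9874

0.9874


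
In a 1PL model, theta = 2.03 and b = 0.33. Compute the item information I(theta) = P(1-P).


P = 1/(1+exp(-(2.03-0.33))) = 0.8455
I = P*(1-P) = 0.8455 * 0.1545
I = 0.1306

0.1306


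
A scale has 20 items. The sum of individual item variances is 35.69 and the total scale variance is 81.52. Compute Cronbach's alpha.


alpha = (k/(k-1)) * (1 - sum(si^2)/s_total^2)
= (20/19) * (1 - 35.69/81.52)
alpha = 0.5918

0.5918


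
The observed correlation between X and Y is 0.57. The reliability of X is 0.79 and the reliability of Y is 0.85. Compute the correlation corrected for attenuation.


r_corrected = rxy / sqrt(rxx * ryy)
= 0.57 / sqrt(0.79 * 0.85)
= 0.57 / sqrt(0.6715)
= 0.57 / 0.819451
r_corrected = 0.6956

0.6956


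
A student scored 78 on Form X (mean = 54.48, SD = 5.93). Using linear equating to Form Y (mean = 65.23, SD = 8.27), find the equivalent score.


slope = SD_Y / SD_X = 8.27 / 5.93 ~ 1.3946
intercept = mean_Y - slope * mean_X = 65.23 - (8.27 / 5.93) * 54.48 ~ -10.748
Y = slope * X + intercept. To avoid rounding drift from the rounded slope/intercept, evaluate the equivalent form Y = mean_Y + SD_Y * (X - mean_X) / SD_X at full precision:
Y = 65.23 + 8.27 * (78 - 54.48) / 5.93
Y = 65.23 + 8.27 * 23.52 / 5.93
Y = 65.23 + 194.5104 / 5.93
Y = 65.23 + 32.8011
Y = 98.0311

98.0311


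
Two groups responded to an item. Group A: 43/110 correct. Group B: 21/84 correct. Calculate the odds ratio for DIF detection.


Odds_A = 43/67 = 0.6418
Odds_B = 21/63 = 0.3333
OR = Odds_A / Odds_B = 0.6418 / 0.3333
Exactly, OR = (43 * 63) / (67 * 21) = 2709 / 1407
OR = 1.9254

1.9254


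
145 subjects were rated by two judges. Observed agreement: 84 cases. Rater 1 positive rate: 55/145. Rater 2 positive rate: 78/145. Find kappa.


P_o = 84/145 = 0.57931
P_e = (55*78 + 90*67) / 21025 = 0.490844
kappa = (P_o - P_e) / (1 - P_e)
kappa = (0.57931 - 0.490844) / (1 - 0.490844)
kappa = 0.1738

0.1738


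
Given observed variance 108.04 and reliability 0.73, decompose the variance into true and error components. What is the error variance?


var_true = rxx * var_obs = 0.73 * 108.04 = 78.8692
var_error = var_obs - var_true
var_error = 108.04 - 78.8692
var_error = 29.1708

29.1708


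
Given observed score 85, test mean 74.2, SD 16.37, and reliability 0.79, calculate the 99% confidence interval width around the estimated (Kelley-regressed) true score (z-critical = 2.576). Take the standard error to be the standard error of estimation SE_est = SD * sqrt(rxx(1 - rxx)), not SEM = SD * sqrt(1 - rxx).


True score estimate = 0.79*85 + 0.21*74.2 = 82.732
SE_est = SD * sqrt(rxx * (1 - rxx)) = 16.37 * sqrt(0.79 * 0.21) = 16.37 * sqrt(0.1659) = 6.667636
CI = T_est +/- z * SE_est, so width = 2 * z * SE_est = 2 * 2.576 * 6.667636
Width = 34.3517

34.3517


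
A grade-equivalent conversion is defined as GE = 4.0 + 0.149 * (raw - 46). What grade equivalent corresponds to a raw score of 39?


raw - median = 39 - 46 = -7
slope * diff = 0.149 * -7 = -1.043
GE = 4.0 + -1.043
GE = 2.957

2.957


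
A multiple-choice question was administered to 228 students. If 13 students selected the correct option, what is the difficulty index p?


Item difficulty p = number correct / total examinees
p = 13 / 228
p = 0.057

0.057


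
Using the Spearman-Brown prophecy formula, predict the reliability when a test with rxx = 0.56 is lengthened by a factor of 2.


r_new = (n * rxx) / (1 + (n-1) * rxx)
r_new = (2 * 0.56) / (1 + 1 * 0.56)
r_new = 1.12 / 1.56
r_new = 0.7179

0.7179


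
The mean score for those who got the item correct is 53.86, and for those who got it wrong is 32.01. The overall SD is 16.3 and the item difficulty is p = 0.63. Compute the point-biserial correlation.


q = 1 - p = 0.37
rpb = ((M1 - M0) / SD) * sqrt(p * q)
rpb = ((53.86 - 32.01) / 16.3) * sqrt(0.63 * 0.37)
rpb = 0.6472

0.6472


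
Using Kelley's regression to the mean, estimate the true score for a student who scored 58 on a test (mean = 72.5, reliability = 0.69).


T_est = rxx * X + (1 - rxx) * mean
T_est = 0.69 * 58 + 0.31 * 72.5
T_est = 40.02 + 22.475
T_est = 62.495

62.495


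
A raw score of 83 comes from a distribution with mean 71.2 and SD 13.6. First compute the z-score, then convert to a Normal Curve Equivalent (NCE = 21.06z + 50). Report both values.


z = (X - mean) / SD = (83 - 71.2) / 13.6
z = 11.8 / 13.6
z = 0.8676
NCE = NCE = 21.06z + 50
Carry z at full precision (z = 11.8 / 13.6) into the conversion:
NCE = 21.06 * (11.8 / 13.6) + 50 = 248.508 / 13.6 + 50
NCE = 18.2726 + 50
NCE = 68.2726

68.2726


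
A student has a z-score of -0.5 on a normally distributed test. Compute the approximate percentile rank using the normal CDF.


CDF(z) = 0.5 * (1 + erf(z/sqrt(2)))
erf(-0.3536) = -0.3829
CDF = 0.3085
Percentile rank = 0.3085 * 100 = 30.85

30.85


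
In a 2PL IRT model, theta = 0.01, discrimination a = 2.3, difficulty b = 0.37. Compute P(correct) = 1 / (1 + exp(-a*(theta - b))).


a*(theta - b) = 2.3 * (0.01 - 0.37) = -0.828
exp(--0.828) = 2.2887
P = 1 / (1 + 2.2887)
P = 0.3041

0.3041


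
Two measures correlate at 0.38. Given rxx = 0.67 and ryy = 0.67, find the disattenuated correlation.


r_corrected = rxy / sqrt(rxx * ryy)
= 0.38 / sqrt(0.67 * 0.67)
= 0.38 / sqrt(0.4489)
= 0.38 / 0.67
r_corrected = 0.5672

0.5672


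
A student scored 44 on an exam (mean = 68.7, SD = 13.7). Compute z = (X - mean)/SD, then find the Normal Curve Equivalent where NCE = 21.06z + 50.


z = (X - mean) / SD = (44 - 68.7) / 13.7
z = -24.7 / 13.7
z = -1.8029
NCE = NCE = 21.06z + 50
Carry z at full precision (z = -24.7 / 13.7) into the conversion:
NCE = 21.06 * (-24.7 / 13.7) + 50 = -520.182 / 13.7 + 50
NCE = -37.9695 + 50
NCE = 12.0305

12.0305


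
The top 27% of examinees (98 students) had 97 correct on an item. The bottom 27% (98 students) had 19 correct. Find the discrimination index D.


p_upper = 97/98 = 0.9898
p_lower = 19/98 = 0.1939
D = 0.9898 - 0.1939 = 0.7959

0.7959


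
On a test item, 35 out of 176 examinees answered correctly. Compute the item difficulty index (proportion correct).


Item difficulty p = number correct / total examinees
p = 35 / 176
p = 0.1989

0.1989


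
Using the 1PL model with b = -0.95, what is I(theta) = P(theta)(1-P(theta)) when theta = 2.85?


P = 1/(1+exp(-(2.85--0.95))) = 0.9781
I = P*(1-P) = 0.9781 * 0.0219
I = 0.0214

0.0214


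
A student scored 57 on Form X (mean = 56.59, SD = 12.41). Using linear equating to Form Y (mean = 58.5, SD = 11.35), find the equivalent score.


slope = SD_Y / SD_X = 11.35 / 12.41 ~ 0.9146
intercept = mean_Y - slope * mean_X = 58.5 - (11.35 / 12.41) * 56.59 ~ 6.7436
Y = slope * X + intercept. To avoid rounding drift from the rounded slope/intercept, evaluate the equivalent form Y = mean_Y + SD_Y * (X - mean_X) / SD_X at full precision:
Y = 58.5 + 11.35 * (57 - 56.59) / 12.41
Y = 58.5 + 11.35 * 0.41 / 12.41
Y = 58.5 + 4.6535 / 12.41
Y = 58.5 + 0.375
Y = 58.875

58.875


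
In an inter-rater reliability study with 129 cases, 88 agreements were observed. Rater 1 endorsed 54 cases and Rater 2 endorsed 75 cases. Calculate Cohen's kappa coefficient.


P_o = 88/129 = 0.682171
P_e = (54*75 + 75*54) / 16641 = 0.48675
kappa = (P_o - P_e) / (1 - P_e)
kappa = (0.682171 - 0.48675) / (1 - 0.48675)
kappa = 0.3808

0.3808


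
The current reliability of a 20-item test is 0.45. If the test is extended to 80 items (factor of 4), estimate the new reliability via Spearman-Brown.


r_new = (n * rxx) / (1 + (n-1) * rxx)
r_new = (4 * 0.45) / (1 + 3 * 0.45)
r_new = 1.8 / 2.35
r_new = 0.766

0.766


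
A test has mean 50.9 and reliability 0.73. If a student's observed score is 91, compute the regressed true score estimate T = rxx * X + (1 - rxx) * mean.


T_est = rxx * X + (1 - rxx) * mean
T_est = 0.73 * 91 + 0.27 * 50.9
T_est = 66.43 + 13.743
T_est = 80.173

80.173


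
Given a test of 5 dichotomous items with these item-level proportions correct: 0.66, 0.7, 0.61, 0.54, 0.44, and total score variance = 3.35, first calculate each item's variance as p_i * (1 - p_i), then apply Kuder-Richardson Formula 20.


For each item, compute p_i * q_i:
  Item 1: 0.66 * 0.34 = 0.2244
  Item 2: 0.7 * 0.3 = 0.21
  Item 3: 0.61 * 0.39 = 0.2379
  Item 4: 0.54 * 0.46 = 0.2484
  Item 5: 0.44 * 0.56 = 0.2464
Sum(p_i * q_i) = 0.2244 + 0.21 + 0.2379 + 0.2484 + 0.2464 = 1.1671
KR-20 = (k/(k-1)) * (1 - Sum(p_i*q_i) / Var_total)
= (5/4) * (1 - 1.1671/3.35)
= 1.25 * 0.6516
KR-20 = 0.8145

0.8145


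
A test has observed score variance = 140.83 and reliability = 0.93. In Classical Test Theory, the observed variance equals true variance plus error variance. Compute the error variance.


var_true = rxx * var_obs = 0.93 * 140.83 = 130.9719
var_error = var_obs - var_true
var_error = 140.83 - 130.9719
var_error = 9.8581

9.8581


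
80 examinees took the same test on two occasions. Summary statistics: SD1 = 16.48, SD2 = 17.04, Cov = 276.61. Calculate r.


r = cov(X,Y) / (SD_X * SD_Y)
r = 276.61 / (16.48 * 17.04)
r = 276.61 / 280.8192
r = 0.985

0.985


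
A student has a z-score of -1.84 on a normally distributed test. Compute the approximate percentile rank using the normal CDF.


CDF(z) = 0.5 * (1 + erf(z/sqrt(2)))
erf(-1.3011) = -0.9342
CDF = 0.0329
Percentile rank = 0.0329 * 100 = 3.29

3.29


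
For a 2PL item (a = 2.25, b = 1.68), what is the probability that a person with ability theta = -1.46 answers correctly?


a*(theta - b) = 2.25 * (-1.46 - 1.68) = -7.065
exp(--7.065) = 1170.282
P = 1 / (1 + 1170.282)
P = 0.0009

0.0009


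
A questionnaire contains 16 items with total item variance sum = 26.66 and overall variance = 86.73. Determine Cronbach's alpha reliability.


alpha = (k/(k-1)) * (1 - sum(si^2)/s_total^2)
= (16/15) * (1 - 26.66/86.73)
alpha = 0.7388

0.7388


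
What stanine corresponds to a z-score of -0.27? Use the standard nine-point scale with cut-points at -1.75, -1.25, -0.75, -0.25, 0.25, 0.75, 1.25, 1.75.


Stanine boundaries: [-1.75, -1.25, -0.75, -0.25, 0.25, 0.75, 1.25, 1.75]
z = -0.27
Check each boundary:
  z >= -1.75 -> could be stanine 2
  z >= -1.25 -> could be stanine 3
  z >= -0.75 -> could be stanine 4
  z < -0.25
  z < 0.25
  z < 0.75
  z < 1.25
  z < 1.75
Highest qualifying boundary gives stanine = 4

4


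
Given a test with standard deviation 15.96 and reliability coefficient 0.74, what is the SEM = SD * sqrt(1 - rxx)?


SEM = SD * sqrt(1 - rxx)
SEM = 15.96 * sqrt(1 - 0.74)
SEM = 15.96 * sqrt(0.26) = 15.96 * 0.509902
SEM = 8.138

8.138


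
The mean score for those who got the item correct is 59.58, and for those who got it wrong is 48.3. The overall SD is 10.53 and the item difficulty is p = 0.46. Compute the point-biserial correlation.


q = 1 - p = 0.54
rpb = ((M1 - M0) / SD) * sqrt(p * q)
rpb = ((59.58 - 48.3) / 10.53) * sqrt(0.46 * 0.54)
rpb = 0.5339

0.5339


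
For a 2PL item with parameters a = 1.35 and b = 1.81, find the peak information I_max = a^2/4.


For 2PL, max info at theta = b = 1.81
I_max = a^2 / 4 = 1.35^2 / 4
= 1.8225 / 4
I_max = 0.4556

0.4556


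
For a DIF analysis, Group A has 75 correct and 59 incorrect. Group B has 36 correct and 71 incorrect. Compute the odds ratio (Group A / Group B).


Odds_A = 75/59 = 1.2712
Odds_B = 36/71 = 0.507
OR = Odds_A / Odds_B = 1.2712 / 0.507
Exactly, OR = (75 * 71) / (59 * 36) = 5325 / 2124
OR = 2.5071

2.5071


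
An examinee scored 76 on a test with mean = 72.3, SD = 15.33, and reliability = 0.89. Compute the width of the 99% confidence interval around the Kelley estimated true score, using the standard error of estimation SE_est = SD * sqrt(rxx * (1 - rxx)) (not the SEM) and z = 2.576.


True score estimate = 0.89*76 + 0.11*72.3 = 75.593
SE_est = SD * sqrt(rxx * (1 - rxx)) = 15.33 * sqrt(0.89 * 0.11) = 15.33 * sqrt(0.0979) = 4.7966
CI = T_est +/- z * SE_est, so width = 2 * z * SE_est = 2 * 2.576 * 4.7966
Width = 24.7121

24.7121


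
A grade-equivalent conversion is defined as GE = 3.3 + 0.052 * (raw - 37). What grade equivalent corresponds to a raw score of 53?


raw - median = 53 - 37 = 16
slope * diff = 0.052 * 16 = 0.832
GE = 3.3 + 0.832
GE = 4.132

4.132


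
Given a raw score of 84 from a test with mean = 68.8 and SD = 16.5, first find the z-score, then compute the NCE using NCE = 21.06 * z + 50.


z = (X - mean) / SD = (84 - 68.8) / 16.5
z = 15.2 / 16.5
z = 0.9212
NCE = NCE = 21.06z + 50
Carry z at full precision (z = 15.2 / 16.5) into the conversion:
NCE = 21.06 * (15.2 / 16.5) + 50 = 320.112 / 16.5 + 50
NCE = 19.4007 + 50
NCE = 69.4007

69.4007


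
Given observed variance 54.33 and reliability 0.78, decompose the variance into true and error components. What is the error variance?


var_true = rxx * var_obs = 0.78 * 54.33 = 42.3774
var_error = var_obs - var_true
var_error = 54.33 - 42.3774
var_error = 11.9526

11.9526


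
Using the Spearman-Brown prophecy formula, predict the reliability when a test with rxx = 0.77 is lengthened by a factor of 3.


r_new = (n * rxx) / (1 + (n-1) * rxx)
r_new = (3 * 0.77) / (1 + 2 * 0.77)
r_new = 2.31 / 2.54
r_new = 0.9094

0.9094


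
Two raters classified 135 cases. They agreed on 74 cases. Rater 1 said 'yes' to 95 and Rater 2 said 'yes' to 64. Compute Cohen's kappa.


P_o = 74/135 = 0.548148
P_e = (95*64 + 40*71) / 18225 = 0.489438
kappa = (P_o - P_e) / (1 - P_e)
kappa = (0.548148 - 0.489438) / (1 - 0.489438)
kappa = 0.115

0.115


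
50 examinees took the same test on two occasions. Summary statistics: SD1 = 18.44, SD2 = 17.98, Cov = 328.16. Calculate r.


r = cov(X,Y) / (SD_X * SD_Y)
r = 328.16 / (18.44 * 17.98)
r = 328.16 / 331.5512
r = 0.9898

0.9898
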